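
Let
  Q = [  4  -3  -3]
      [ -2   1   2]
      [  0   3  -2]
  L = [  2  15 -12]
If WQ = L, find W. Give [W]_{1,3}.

6

Q is on the right of W, so right-multiply by Q⁻¹: W = LQ⁻¹.
det Q = -2, so Q⁻¹ = [[4, 15/2, 3/2], [2, 4, 1], [3, 6, 1]].
W = LQ⁻¹ = [[2, 15, -12]] · [[4, 15/2, 3/2], [2, 4, 1], [3, 6, 1]] = [[2, 3, 6]].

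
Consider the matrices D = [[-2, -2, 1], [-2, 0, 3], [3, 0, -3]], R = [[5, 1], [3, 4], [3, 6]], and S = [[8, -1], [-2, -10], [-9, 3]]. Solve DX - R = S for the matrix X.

X = [[-5, 3], [-3, -3], [-3, 0]]

DX = S + R = [[13, 0], [1, -6], [-6, 9]].
Left-multiplying both sides by D⁻¹ gives X = D⁻¹(S + R).
det D = -6, so D⁻¹ = [[0, 1, 1], [-1/2, -1/2, -2/3], [0, 1, 2/3]].
X = D⁻¹(S + R) = [[-5, 3], [-3, -3], [-3, 0]].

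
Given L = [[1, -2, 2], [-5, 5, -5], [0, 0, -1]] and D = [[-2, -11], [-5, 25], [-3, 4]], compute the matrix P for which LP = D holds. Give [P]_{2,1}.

6

L is on the left of P, so left-multiply by L⁻¹: P = L⁻¹D.
det L = 5, so L⁻¹ = [[-1, -2/5, 0], [-1, -1/5, -1], [0, 0, -1]].
P = L⁻¹D = [[-1, -2/5, 0], [-1, -1/5, -1], [0, 0, -1]] · [[-2, -11], [-5, 25], [-3, 4]] = [[4, 1], [6, 2], [3, -4]].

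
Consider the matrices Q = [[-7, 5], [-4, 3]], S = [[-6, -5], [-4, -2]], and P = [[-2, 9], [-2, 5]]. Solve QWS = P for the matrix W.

Left-multiply by Q⁻¹ and right-multiply by S⁻¹: W = Q⁻¹PS⁻¹.
det Q = -1, so Q⁻¹ = [[-3, 5], [-4, 7]].
det S = -8; the adjugate gives S⁻¹ = [[1/4, -5/8], [-1/2, 3/4]].
Q⁻¹P = [[-4, -2], [-6, -1]].
W = (Q⁻¹P)S⁻¹ = [[0, 1], [-1, 3]].

W = [[0, 1], [-1, 3]]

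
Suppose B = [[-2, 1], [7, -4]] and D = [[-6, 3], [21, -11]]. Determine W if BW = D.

W = [[3, -1], [0, 1]]

Since B multiplies W on the left, W = B⁻¹D.
det B = 1, so B⁻¹ = [[-4, -1], [-7, -2]].
W = B⁻¹D = [[-4, -1], [-7, -2]] · [[-6, 3], [21, -11]] = [[3, -1], [0, 1]].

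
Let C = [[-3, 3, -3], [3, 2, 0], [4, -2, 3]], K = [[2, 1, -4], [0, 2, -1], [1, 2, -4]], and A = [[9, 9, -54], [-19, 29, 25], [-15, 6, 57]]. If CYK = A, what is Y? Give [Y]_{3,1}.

2

Isolating Y: multiply by C⁻¹ from the left and K⁻¹ from the right, so Y = C⁻¹AK⁻¹.
det C = -3; the adjugate gives C⁻¹ = [[-2, 1, -2], [3, -1, 3], [14/3, -2, 5]].
det K = -5; the adjugate gives K⁻¹ = [[6/5, 4/5, -7/5], [1/5, 4/5, -2/5], [2/5, 3/5, -4/5]].
C⁻¹A = [[-7, -1, 19], [1, 16, -16], [5, 14, -17]].
Y = (C⁻¹A)K⁻¹ = [[-1, 5, -5], [-2, 4, 5], [2, 5, 1]].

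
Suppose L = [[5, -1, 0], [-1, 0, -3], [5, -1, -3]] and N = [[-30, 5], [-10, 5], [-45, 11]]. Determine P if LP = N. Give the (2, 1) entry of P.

Left-multiplying both sides by L⁻¹ gives P = L⁻¹N.
L has determinant 3; L⁻¹ = [[-1, -1, 1], [-6, -5, 5], [1/3, 0, -1/3]].
P = L⁻¹N = [[-1, -1, 1], [-6, -5, 5], [1/3, 0, -1/3]] · [[-30, 5], [-10, 5], [-45, 11]] = [[-5, 1], [5, 0], [5, -2]].

5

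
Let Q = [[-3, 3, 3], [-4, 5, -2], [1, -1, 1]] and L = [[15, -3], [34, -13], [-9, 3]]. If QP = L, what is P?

P = [[-5, -1], [2, -3], [-2, 1]]

Since Q multiplies P on the left, P = Q⁻¹L.
Q has determinant -6; Q⁻¹ = [[-1/2, 1, 7/2], [-1/3, 1, 3], [1/6, 0, 1/2]].
P = Q⁻¹L = [[-1/2, 1, 7/2], [-1/3, 1, 3], [1/6, 0, 1/2]] · [[15, -3], [34, -13], [-9, 3]] = [[-5, -1], [2, -3], [-2, 1]].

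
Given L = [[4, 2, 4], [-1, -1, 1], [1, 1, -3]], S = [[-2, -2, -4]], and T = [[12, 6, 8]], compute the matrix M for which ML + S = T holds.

ML = T − S = [[14, 8, 12]].
Since L sits to the right of M, M = (T − S)L⁻¹.
det L = 4; the adjugate gives L⁻¹ = [[1/2, 5/2, 3/2], [-1/2, -4, -2], [0, -1/2, -1/2]].
M = (T − S)L⁻¹ = [[3, -3, -1]].

M = [[3, -3, -1]]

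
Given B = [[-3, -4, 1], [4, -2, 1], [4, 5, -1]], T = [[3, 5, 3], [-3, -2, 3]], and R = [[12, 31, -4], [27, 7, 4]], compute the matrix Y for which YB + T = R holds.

Y = [[-3, -2, 2], [2, 4, 5]]

YB = R − T = [[9, 26, -7], [30, 9, 1]].
Since B sits to the right of Y, Y = (R − T)B⁻¹.
det B = 5, so B⁻¹ = [[-3/5, 1/5, -2/5], [8/5, -1/5, 7/5], [28/5, -1/5, 22/5]].
Y = (R − T)B⁻¹ = [[-3, -2, 2], [2, 4, 5]].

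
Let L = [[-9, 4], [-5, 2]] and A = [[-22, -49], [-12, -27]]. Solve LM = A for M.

Since L multiplies M on the left, M = L⁻¹A.
det L = 2; the adjugate gives L⁻¹ = [[1, -2], [5/2, -9/2]].
M = L⁻¹A = [[1, -2], [5/2, -9/2]] · [[-22, -49], [-12, -27]] = [[2, 5], [-1, -1]].

M = [[2, 5], [-1, -1]]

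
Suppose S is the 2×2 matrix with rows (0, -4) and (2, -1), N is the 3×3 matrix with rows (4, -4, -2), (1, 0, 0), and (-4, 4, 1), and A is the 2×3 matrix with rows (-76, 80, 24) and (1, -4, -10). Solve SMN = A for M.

M = S⁻¹AN⁻¹ (apply S⁻¹ on the left and N⁻¹ on the right).
det S = 8; the adjugate gives S⁻¹ = [[-1/8, 1/2], [-1/4, 0]].
det N = -4, so N⁻¹ = [[0, 1, 0], [1/4, 1, 1/2], [-1, 0, -1]].
S⁻¹A = [[10, -12, -8], [19, -20, -6]].
M = (S⁻¹A)N⁻¹ = [[5, -2, 2], [1, -1, -4]].

M = [[5, -2, 2], [1, -1, -4]]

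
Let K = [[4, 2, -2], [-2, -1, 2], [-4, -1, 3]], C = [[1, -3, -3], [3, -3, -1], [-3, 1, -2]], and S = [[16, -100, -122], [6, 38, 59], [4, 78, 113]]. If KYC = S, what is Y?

Left-multiply by K⁻¹ and right-multiply by C⁻¹: Y = K⁻¹SC⁻¹.
det K = -4; the adjugate gives K⁻¹ = [[1/4, 1, -1/2], [1/2, -1, 1], [1/2, 1, 0]].
det C = -2; the adjugate gives C⁻¹ = [[-7/2, 9/2, 3], [-9/2, 11/2, 4], [3, -4, -3]].
K⁻¹S = [[8, -26, -28], [6, -10, -7], [14, -12, -2]].
Y = (K⁻¹S)C⁻¹ = [[5, 5, 4], [3, 0, -1], [-1, 5, 0]].

Y = [[5, 5, 4], [3, 0, -1], [-1, 5, 0]]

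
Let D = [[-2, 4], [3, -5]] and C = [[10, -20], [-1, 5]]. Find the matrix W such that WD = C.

W = [[-5, 0], [5, 3]]

D is on the right of W, so right-multiply by D⁻¹: W = CD⁻¹.
det D = -2, so D⁻¹ = [[5/2, 2], [3/2, 1]].
W = CD⁻¹ = [[10, -20], [-1, 5]] · [[5/2, 2], [3/2, 1]] = [[-5, 0], [5, 3]].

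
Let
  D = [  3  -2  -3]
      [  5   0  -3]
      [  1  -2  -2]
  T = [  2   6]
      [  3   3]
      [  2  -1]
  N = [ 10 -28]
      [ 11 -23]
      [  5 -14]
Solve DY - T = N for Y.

Y = [[1, -1], [0, 2], [-3, 5]]

DY = N + T = [[12, -22], [14, -20], [7, -15]].
Since D multiplies Y on the left, Y = D⁻¹(N + T).
D has determinant -2; D⁻¹ = [[3, -1, -3], [-7/2, 3/2, 3], [5, -2, -5]].
Y = D⁻¹(N + T) = [[1, -1], [0, 2], [-3, 5]].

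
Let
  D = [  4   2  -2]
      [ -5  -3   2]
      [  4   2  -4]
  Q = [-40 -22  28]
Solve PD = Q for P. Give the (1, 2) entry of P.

4

D is on the right of P, so right-multiply by D⁻¹: P = QD⁻¹.
det D = 4, so D⁻¹ = [[2, 1, -1/2], [-3, -2, 1/2], [1/2, 0, -1/2]].
P = QD⁻¹ = [[-40, -22, 28]] · [[2, 1, -1/2], [-3, -2, 1/2], [1/2, 0, -1/2]] = [[0, 4, -5]].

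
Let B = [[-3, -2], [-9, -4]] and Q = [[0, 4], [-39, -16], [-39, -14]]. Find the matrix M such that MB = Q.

B is on the right of M, so right-multiply by B⁻¹: M = QB⁻¹.
B has determinant -6; B⁻¹ = [[2/3, -1/3], [-3/2, 1/2]].
M = QB⁻¹ = [[0, 4], [-39, -16], [-39, -14]] · [[2/3, -1/3], [-3/2, 1/2]] = [[-6, 2], [-2, 5], [-5, 6]].

M = [[-6, 2], [-2, 5], [-5, 6]]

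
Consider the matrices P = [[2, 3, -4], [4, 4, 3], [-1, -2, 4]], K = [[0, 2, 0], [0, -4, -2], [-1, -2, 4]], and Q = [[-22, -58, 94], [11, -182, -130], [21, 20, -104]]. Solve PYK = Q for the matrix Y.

Y = [[1, 4, 1], [-5, 3, 0], [0, 5, -5]]

Left-multiply by P⁻¹ and right-multiply by K⁻¹: Y = P⁻¹QK⁻¹.
det P = 3; the adjugate gives P⁻¹ = [[22/3, -4/3, 25/3], [-19/3, 4/3, -22/3], [-4/3, 1/3, -4/3]].
det K = 4; the adjugate gives K⁻¹ = [[-5, -2, -1], [1/2, 0, 0], [-1, -1/2, 0]].
P⁻¹Q = [[-1, -16, -4], [0, -22, -6], [5, -10, -30]].
Y = (P⁻¹Q)K⁻¹ = [[1, 4, 1], [-5, 3, 0], [0, 5, -5]].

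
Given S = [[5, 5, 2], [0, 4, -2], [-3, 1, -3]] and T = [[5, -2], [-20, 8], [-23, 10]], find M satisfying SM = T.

M = [[6, -6], [-5, 4], [0, 4]]

S is on the left of M, so left-multiply by S⁻¹: M = S⁻¹T.
S has determinant 4; S⁻¹ = [[-5/2, 17/4, -9/2], [3/2, -9/4, 5/2], [3, -5, 5]].
M = S⁻¹T = [[-5/2, 17/4, -9/2], [3/2, -9/4, 5/2], [3, -5, 5]] · [[5, -2], [-20, 8], [-23, 10]] = [[6, -6], [-5, 4], [0, 4]].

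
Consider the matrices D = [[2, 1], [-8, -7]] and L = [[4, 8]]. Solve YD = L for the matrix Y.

D is on the right of Y, so right-multiply by D⁻¹: Y = LD⁻¹.
D has determinant -6; D⁻¹ = [[7/6, 1/6], [-4/3, -1/3]].
Y = LD⁻¹ = [[4, 8]] · [[7/6, 1/6], [-4/3, -1/3]] = [[-6, -2]].

Y = [[-6, -2]]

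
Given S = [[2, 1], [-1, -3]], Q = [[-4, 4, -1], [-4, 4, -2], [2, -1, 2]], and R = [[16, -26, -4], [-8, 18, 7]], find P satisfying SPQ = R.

P = [[-1, -3, -4], [0, -1, -2]]

Left-multiply by S⁻¹ and right-multiply by Q⁻¹: P = S⁻¹RQ⁻¹.
det S = -5, so S⁻¹ = [[3/5, 1/5], [-1/5, -2/5]].
det Q = -4; the adjugate gives Q⁻¹ = [[-3/2, 7/4, 1], [-1, 3/2, 1], [1, -1, 0]].
S⁻¹R = [[8, -12, -1], [0, -2, -2]].
P = (S⁻¹R)Q⁻¹ = [[-1, -3, -4], [0, -1, -2]].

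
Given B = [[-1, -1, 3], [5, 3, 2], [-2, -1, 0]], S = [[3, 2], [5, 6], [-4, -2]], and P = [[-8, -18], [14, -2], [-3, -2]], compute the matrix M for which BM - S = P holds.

BM = P + S = [[-5, -16], [19, 4], [-7, -4]].
Since B multiplies M on the left, M = B⁻¹(P + S).
B has determinant 5; B⁻¹ = [[2/5, -3/5, -11/5], [-4/5, 6/5, 17/5], [1/5, 1/5, 2/5]].
M = B⁻¹(P + S) = [[2, 0], [3, 4], [0, -4]].

M = [[2, 0], [3, 4], [0, -4]]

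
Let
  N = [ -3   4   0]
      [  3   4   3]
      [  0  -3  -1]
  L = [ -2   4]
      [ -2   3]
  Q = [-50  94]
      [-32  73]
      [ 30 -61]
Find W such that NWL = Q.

W = [[-1, -2], [4, 0], [4, -1]]

Left-multiply by N⁻¹ and right-multiply by L⁻¹: W = N⁻¹QL⁻¹.
det N = -3, so N⁻¹ = [[-5/3, -4/3, -4], [-1, -1, -3], [3, 3, 8]].
det L = 2, so L⁻¹ = [[3/2, -2], [1, -1]].
N⁻¹Q = [[6, -10], [-8, 16], [-6, 13]].
W = (N⁻¹Q)L⁻¹ = [[-1, -2], [4, 0], [4, -1]].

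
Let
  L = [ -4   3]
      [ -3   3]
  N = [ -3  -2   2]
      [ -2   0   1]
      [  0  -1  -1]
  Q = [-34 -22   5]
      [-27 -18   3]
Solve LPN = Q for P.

P = [[-1, -2, -2], [0, 1, 2]]

Left-multiply by L⁻¹ and right-multiply by N⁻¹: P = L⁻¹QN⁻¹.
det L = -3, so L⁻¹ = [[-1, 1], [-1, 4/3]].
N has determinant 5; N⁻¹ = [[1/5, -4/5, -2/5], [-2/5, 3/5, -1/5], [2/5, -3/5, -4/5]].
L⁻¹Q = [[7, 4, -2], [-2, -2, -1]].
P = (L⁻¹Q)N⁻¹ = [[-1, -2, -2], [0, 1, 2]].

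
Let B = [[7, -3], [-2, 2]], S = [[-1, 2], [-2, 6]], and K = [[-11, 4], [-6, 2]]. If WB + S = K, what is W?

W = [[-2, -2], [-2, -5]]

WB = K − S = [[-10, 2], [-4, -4]].
B is on the right of W, so right-multiply by B⁻¹: W = (K − S)B⁻¹.
B has determinant 8; B⁻¹ = [[1/4, 3/8], [1/4, 7/8]].
W = (K − S)B⁻¹ = [[-2, -2], [-2, -5]].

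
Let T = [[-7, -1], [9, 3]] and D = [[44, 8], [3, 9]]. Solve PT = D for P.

P = [[-5, 1], [6, 5]]

Right-multiplying both sides by T⁻¹ gives P = DT⁻¹.
det T = -12; the adjugate gives T⁻¹ = [[-1/4, -1/12], [3/4, 7/12]].
P = DT⁻¹ = [[44, 8], [3, 9]] · [[-1/4, -1/12], [3/4, 7/12]] = [[-5, 1], [6, 5]].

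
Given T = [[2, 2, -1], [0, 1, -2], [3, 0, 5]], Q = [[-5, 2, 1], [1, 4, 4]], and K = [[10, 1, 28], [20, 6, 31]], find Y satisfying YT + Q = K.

YT = K − Q = [[15, -1, 27], [19, 2, 27]].
Right-multiplying both sides by T⁻¹ gives Y = (K − Q)T⁻¹.
det T = 1, so T⁻¹ = [[5, -10, -3], [-6, 13, 4], [-3, 6, 2]].
Y = (K − Q)T⁻¹ = [[0, -1, 5], [2, -2, 5]].

Y = [[0, -1, 5], [2, -2, 5]]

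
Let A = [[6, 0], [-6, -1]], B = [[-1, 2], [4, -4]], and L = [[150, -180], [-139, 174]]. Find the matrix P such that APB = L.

Left-multiply by A⁻¹ and right-multiply by B⁻¹: P = A⁻¹LB⁻¹.
det A = -6, so A⁻¹ = [[1/6, 0], [-1, -1]].
det B = -4, so B⁻¹ = [[1, 1/2], [1, 1/4]].
A⁻¹L = [[25, -30], [-11, 6]].
P = (A⁻¹L)B⁻¹ = [[-5, 5], [-5, -4]].

P = [[-5, 5], [-5, -4]]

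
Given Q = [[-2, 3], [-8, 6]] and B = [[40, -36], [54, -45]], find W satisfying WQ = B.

W = [[-4, -4], [-3, -6]]

Q is on the right of W, so right-multiply by Q⁻¹: W = BQ⁻¹.
Q has determinant 12; Q⁻¹ = [[1/2, -1/4], [2/3, -1/6]].
W = BQ⁻¹ = [[40, -36], [54, -45]] · [[1/2, -1/4], [2/3, -1/6]] = [[-4, -4], [-3, -6]].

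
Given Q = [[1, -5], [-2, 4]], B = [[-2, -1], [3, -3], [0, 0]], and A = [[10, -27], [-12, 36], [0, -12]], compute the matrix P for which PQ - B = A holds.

P = [[4, -2], [-5, 2], [4, 2]]

PQ = A + B = [[8, -28], [-9, 33], [0, -12]].
Right-multiplying both sides by Q⁻¹ gives P = (A + B)Q⁻¹.
det Q = -6, so Q⁻¹ = [[-2/3, -5/6], [-1/3, -1/6]].
P = (A + B)Q⁻¹ = [[4, -2], [-5, 2], [4, 2]].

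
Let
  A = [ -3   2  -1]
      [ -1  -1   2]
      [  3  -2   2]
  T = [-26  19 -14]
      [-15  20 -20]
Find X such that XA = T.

Since A sits to the right of X, X = TA⁻¹.
det A = 5; the adjugate gives A⁻¹ = [[2/5, -2/5, 3/5], [8/5, -3/5, 7/5], [1, 0, 1]].
X = TA⁻¹ = [[-26, 19, -14], [-15, 20, -20]] · [[2/5, -2/5, 3/5], [8/5, -3/5, 7/5], [1, 0, 1]] = [[6, -1, -3], [6, -6, -1]].

X = [[6, -1, -3], [6, -6, -1]]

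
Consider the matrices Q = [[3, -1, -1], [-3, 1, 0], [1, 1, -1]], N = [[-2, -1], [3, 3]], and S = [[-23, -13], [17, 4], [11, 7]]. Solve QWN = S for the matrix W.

W = Q⁻¹SN⁻¹ (apply Q⁻¹ on the left and N⁻¹ on the right).
det Q = 4, so Q⁻¹ = [[-1/4, -1/2, 1/4], [-3/4, -1/2, 3/4], [-1, -1, 0]].
N has determinant -3; N⁻¹ = [[-1, -1/3], [1, 2/3]].
Q⁻¹S = [[0, 3], [17, 13], [6, 9]].
W = (Q⁻¹S)N⁻¹ = [[3, 2], [-4, 3], [3, 4]].

W = [[3, 2], [-4, 3], [3, 4]]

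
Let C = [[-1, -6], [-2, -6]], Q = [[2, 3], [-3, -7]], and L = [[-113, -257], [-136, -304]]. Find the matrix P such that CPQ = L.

P = C⁻¹LQ⁻¹ (apply C⁻¹ on the left and Q⁻¹ on the right).
det C = -6; the adjugate gives C⁻¹ = [[1, -1], [-1/3, 1/6]].
det Q = -5; the adjugate gives Q⁻¹ = [[7/5, 3/5], [-3/5, -2/5]].
C⁻¹L = [[23, 47], [15, 35]].
P = (C⁻¹L)Q⁻¹ = [[4, -5], [0, -5]].

P = [[4, -5], [0, -5]]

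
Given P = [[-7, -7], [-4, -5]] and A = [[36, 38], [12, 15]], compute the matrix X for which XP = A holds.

P is on the right of X, so right-multiply by P⁻¹: X = AP⁻¹.
det P = 7; the adjugate gives P⁻¹ = [[-5/7, 1], [4/7, -1]].
X = AP⁻¹ = [[36, 38], [12, 15]] · [[-5/7, 1], [4/7, -1]] = [[-4, -2], [0, -3]].

X = [[-4, -2], [0, -3]]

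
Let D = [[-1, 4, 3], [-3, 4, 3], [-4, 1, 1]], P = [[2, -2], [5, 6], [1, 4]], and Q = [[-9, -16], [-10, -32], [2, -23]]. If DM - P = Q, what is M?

DM = Q + P = [[-7, -18], [-5, -26], [3, -19]].
Left-multiplying both sides by D⁻¹ gives M = D⁻¹(Q + P).
D has determinant 2; D⁻¹ = [[1/2, -1/2, 0], [-9/2, 11/2, -3], [13/2, -15/2, 4]].
M = D⁻¹(Q + P) = [[-1, 4], [-5, -5], [4, 2]].

M = [[-1, 4], [-5, -5], [4, 2]]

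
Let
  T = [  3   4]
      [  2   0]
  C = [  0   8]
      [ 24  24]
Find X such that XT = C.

X = [[2, -3], [6, 3]]

Since T sits to the right of X, X = CT⁻¹.
det T = -8, so T⁻¹ = [[0, 1/2], [1/4, -3/8]].
X = CT⁻¹ = [[0, 8], [24, 24]] · [[0, 1/2], [1/4, -3/8]] = [[2, -3], [6, 3]].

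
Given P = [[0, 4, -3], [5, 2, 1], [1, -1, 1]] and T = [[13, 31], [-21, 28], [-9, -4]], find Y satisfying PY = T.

Y = [[-6, 5], [4, 4], [1, -5]]

P is on the left of Y, so left-multiply by P⁻¹: Y = P⁻¹T.
P has determinant 5; P⁻¹ = [[3/5, -1/5, 2], [-4/5, 3/5, -3], [-7/5, 4/5, -4]].
Y = P⁻¹T = [[3/5, -1/5, 2], [-4/5, 3/5, -3], [-7/5, 4/5, -4]] · [[13, 31], [-21, 28], [-9, -4]] = [[-6, 5], [4, 4], [1, -5]].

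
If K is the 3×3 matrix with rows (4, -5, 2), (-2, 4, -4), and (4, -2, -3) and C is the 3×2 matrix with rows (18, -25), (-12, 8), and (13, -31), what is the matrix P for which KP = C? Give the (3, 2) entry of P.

3

Since K multiplies P on the left, P = K⁻¹C.
K has determinant 6; K⁻¹ = [[-10/3, -19/6, 2], [-11/3, -10/3, 2], [-2, -2, 1]].
P = K⁻¹C = [[-10/3, -19/6, 2], [-11/3, -10/3, 2], [-2, -2, 1]] · [[18, -25], [-12, 8], [13, -31]] = [[4, -4], [0, 3], [1, 3]].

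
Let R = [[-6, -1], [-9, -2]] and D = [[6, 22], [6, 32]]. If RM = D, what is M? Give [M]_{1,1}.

Since R multiplies M on the left, M = R⁻¹D.
det R = 3, so R⁻¹ = [[-2/3, 1/3], [3, -2]].
M = R⁻¹D = [[-2/3, 1/3], [3, -2]] · [[6, 22], [6, 32]] = [[-2, -4], [6, 2]].

-2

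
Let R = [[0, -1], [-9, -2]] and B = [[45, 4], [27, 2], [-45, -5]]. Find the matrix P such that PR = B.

P = [[6, -5], [4, -3], [-5, 5]]

Since R sits to the right of P, P = BR⁻¹.
det R = -9, so R⁻¹ = [[2/9, -1/9], [-1, 0]].
P = BR⁻¹ = [[45, 4], [27, 2], [-45, -5]] · [[2/9, -1/9], [-1, 0]] = [[6, -5], [4, -3], [-5, 5]].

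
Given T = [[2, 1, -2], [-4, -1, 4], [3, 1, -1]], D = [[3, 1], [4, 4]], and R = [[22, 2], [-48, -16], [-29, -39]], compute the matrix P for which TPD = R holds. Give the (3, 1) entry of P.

-4

Isolating P: multiply by T⁻¹ from the left and D⁻¹ from the right, so P = T⁻¹RD⁻¹.
det T = 4, so T⁻¹ = [[-3/4, -1/4, 1/2], [2, 1, 0], [-1/4, 1/4, 1/2]].
det D = 8, so D⁻¹ = [[1/2, -1/8], [-1/2, 3/8]].
T⁻¹R = [[-19, -17], [-4, -12], [-32, -24]].
P = (T⁻¹R)D⁻¹ = [[-1, -4], [4, -4], [-4, -5]].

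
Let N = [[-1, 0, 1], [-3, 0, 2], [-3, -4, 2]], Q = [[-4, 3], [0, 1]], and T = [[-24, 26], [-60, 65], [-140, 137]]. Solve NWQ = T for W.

W = [[-3, -4], [-5, -3], [3, 4]]

Left-multiply by N⁻¹ and right-multiply by Q⁻¹: W = N⁻¹TQ⁻¹.
N has determinant 4; N⁻¹ = [[2, -1, 0], [0, 1/4, -1/4], [3, -1, 0]].
det Q = -4, so Q⁻¹ = [[-1/4, 3/4], [0, 1]].
N⁻¹T = [[12, -13], [20, -18], [-12, 13]].
W = (N⁻¹T)Q⁻¹ = [[-3, -4], [-5, -3], [3, 4]].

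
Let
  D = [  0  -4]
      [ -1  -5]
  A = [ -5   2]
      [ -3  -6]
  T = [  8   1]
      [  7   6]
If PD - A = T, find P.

PD = T + A = [[3, 3], [4, 0]].
Since D sits to the right of P, P = (T + A)D⁻¹.
D has determinant -4; D⁻¹ = [[5/4, -1], [-1/4, 0]].
P = (T + A)D⁻¹ = [[3, -3], [5, -4]].

P = [[3, -3], [5, -4]]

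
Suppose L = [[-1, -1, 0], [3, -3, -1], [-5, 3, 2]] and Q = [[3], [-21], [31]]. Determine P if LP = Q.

P = [[-5], [2], [0]]

Left-multiplying both sides by L⁻¹ gives P = L⁻¹Q.
L has determinant 4; L⁻¹ = [[-3/4, 1/2, 1/4], [-1/4, -1/2, -1/4], [-3/2, 2, 3/2]].
P = L⁻¹Q = [[-3/4, 1/2, 1/4], [-1/4, -1/2, -1/4], [-3/2, 2, 3/2]] · [[3], [-21], [31]] = [[-5], [2], [0]].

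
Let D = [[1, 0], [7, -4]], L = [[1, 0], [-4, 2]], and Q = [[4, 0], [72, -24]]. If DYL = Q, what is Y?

Y = D⁻¹QL⁻¹ (apply D⁻¹ on the left and L⁻¹ on the right).
det D = -4, so D⁻¹ = [[1, 0], [7/4, -1/4]].
det L = 2, so L⁻¹ = [[1, 0], [2, 1/2]].
D⁻¹Q = [[4, 0], [-11, 6]].
Y = (D⁻¹Q)L⁻¹ = [[4, 0], [1, 3]].

Y = [[4, 0], [1, 3]]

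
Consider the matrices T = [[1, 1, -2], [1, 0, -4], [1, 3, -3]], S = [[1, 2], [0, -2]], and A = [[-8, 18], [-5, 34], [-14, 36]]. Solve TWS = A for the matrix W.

W = [[-5, -2], [-3, -5], [0, 5]]

W = T⁻¹AS⁻¹ (apply T⁻¹ on the left and S⁻¹ on the right).
det T = 5; the adjugate gives T⁻¹ = [[12/5, -3/5, -4/5], [-1/5, -1/5, 2/5], [3/5, -2/5, -1/5]].
det S = -2; the adjugate gives S⁻¹ = [[1, 1], [0, -1/2]].
T⁻¹A = [[-5, -6], [-3, 4], [0, -10]].
W = (T⁻¹A)S⁻¹ = [[-5, -2], [-3, -5], [0, 5]].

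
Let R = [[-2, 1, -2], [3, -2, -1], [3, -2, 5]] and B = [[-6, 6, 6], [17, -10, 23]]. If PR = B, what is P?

P = [[-6, -4, -2], [-4, 0, 3]]

Right-multiplying both sides by R⁻¹ gives P = BR⁻¹.
R has determinant 6; R⁻¹ = [[-2, -1/6, -5/6], [-3, -2/3, -4/3], [0, -1/6, 1/6]].
P = BR⁻¹ = [[-6, 6, 6], [17, -10, 23]] · [[-2, -1/6, -5/6], [-3, -2/3, -4/3], [0, -1/6, 1/6]] = [[-6, -4, -2], [-4, 0, 3]].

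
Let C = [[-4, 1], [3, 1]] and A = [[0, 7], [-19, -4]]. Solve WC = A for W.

W = [[3, 4], [1, -5]]

C is on the right of W, so right-multiply by C⁻¹: W = AC⁻¹.
C has determinant -7; C⁻¹ = [[-1/7, 1/7], [3/7, 4/7]].
W = AC⁻¹ = [[0, 7], [-19, -4]] · [[-1/7, 1/7], [3/7, 4/7]] = [[3, 4], [1, -5]].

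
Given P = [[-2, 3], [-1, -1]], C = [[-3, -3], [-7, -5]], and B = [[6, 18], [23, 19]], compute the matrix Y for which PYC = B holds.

Y = P⁻¹BC⁻¹ (apply P⁻¹ on the left and C⁻¹ on the right).
det P = 5, so P⁻¹ = [[-1/5, -3/5], [1/5, -2/5]].
det C = -6; the adjugate gives C⁻¹ = [[5/6, -1/2], [-7/6, 1/2]].
P⁻¹B = [[-15, -15], [-8, -4]].
Y = (P⁻¹B)C⁻¹ = [[5, 0], [-2, 2]].

Y = [[5, 0], [-2, 2]]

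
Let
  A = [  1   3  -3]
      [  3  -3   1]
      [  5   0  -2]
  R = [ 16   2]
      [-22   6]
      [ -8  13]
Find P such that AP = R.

P = [[-2, 5], [5, 5], [-1, 6]]

Since A multiplies P on the left, P = A⁻¹R.
det A = -6, so A⁻¹ = [[-1, -1, 1], [-11/6, -13/6, 5/3], [-5/2, -5/2, 2]].
P = A⁻¹R = [[-1, -1, 1], [-11/6, -13/6, 5/3], [-5/2, -5/2, 2]] · [[16, 2], [-22, 6], [-8, 13]] = [[-2, 5], [5, 5], [-1, 6]].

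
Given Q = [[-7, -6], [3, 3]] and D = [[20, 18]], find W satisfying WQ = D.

W = [[-2, 2]]

Since Q sits to the right of W, W = DQ⁻¹.
det Q = -3; the adjugate gives Q⁻¹ = [[-1, -2], [1, 7/3]].
W = DQ⁻¹ = [[20, 18]] · [[-1, -2], [1, 7/3]] = [[-2, 2]].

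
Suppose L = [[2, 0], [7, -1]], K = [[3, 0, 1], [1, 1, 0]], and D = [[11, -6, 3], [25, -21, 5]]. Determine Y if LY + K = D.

LY = D − K = [[8, -6, 2], [24, -22, 5]].
Since L multiplies Y on the left, Y = L⁻¹(D − K).
det L = -2, so L⁻¹ = [[1/2, 0], [7/2, -1]].
Y = L⁻¹(D − K) = [[4, -3, 1], [4, 1, 2]].

Y = [[4, -3, 1], [4, 1, 2]]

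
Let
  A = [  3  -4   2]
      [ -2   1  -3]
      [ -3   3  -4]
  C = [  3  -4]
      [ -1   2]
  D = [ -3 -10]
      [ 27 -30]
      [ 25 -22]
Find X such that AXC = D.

Isolating X: multiply by A⁻¹ from the left and C⁻¹ from the right, so X = A⁻¹DC⁻¹.
det A = 5; the adjugate gives A⁻¹ = [[1, -2, 2], [1/5, -6/5, 1], [-3/5, 3/5, -1]].
det C = 2; the adjugate gives C⁻¹ = [[1, 2], [1/2, 3/2]].
A⁻¹D = [[-7, 6], [-8, 12], [-7, 10]].
X = (A⁻¹D)C⁻¹ = [[-4, -5], [-2, 2], [-2, 1]].

X = [[-4, -5], [-2, 2], [-2, 1]]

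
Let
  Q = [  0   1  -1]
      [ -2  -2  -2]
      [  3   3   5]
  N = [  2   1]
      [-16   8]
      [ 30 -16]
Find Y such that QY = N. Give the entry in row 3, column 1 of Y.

Left-multiplying both sides by Q⁻¹ gives Y = Q⁻¹N.
det Q = 4; the adjugate gives Q⁻¹ = [[-1, -2, -1], [1, 3/4, 1/2], [0, 3/4, 1/2]].
Y = Q⁻¹N = [[-1, -2, -1], [1, 3/4, 1/2], [0, 3/4, 1/2]] · [[2, 1], [-16, 8], [30, -16]] = [[0, -1], [5, -1], [3, -2]].

3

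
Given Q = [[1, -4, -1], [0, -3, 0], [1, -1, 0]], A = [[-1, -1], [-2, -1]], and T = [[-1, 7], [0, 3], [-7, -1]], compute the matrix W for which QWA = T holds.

W = [[-3, 5], [2, -1], [4, 1]]

W = Q⁻¹TA⁻¹ (apply Q⁻¹ on the left and A⁻¹ on the right).
det Q = -3; the adjugate gives Q⁻¹ = [[0, -1/3, 1], [0, -1/3, 0], [-1, 1, 1]].
det A = -1; the adjugate gives A⁻¹ = [[1, -1], [-2, 1]].
Q⁻¹T = [[-7, -2], [0, -1], [-6, -5]].
W = (Q⁻¹T)A⁻¹ = [[-3, 5], [2, -1], [4, 1]].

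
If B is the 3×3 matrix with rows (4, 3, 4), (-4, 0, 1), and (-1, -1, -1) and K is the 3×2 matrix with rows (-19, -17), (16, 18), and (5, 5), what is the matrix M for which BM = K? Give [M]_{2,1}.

-1

Since B multiplies M on the left, M = B⁻¹K.
B has determinant 5; B⁻¹ = [[1/5, -1/5, 3/5], [-1, 0, -4], [4/5, 1/5, 12/5]].
M = B⁻¹K = [[1/5, -1/5, 3/5], [-1, 0, -4], [4/5, 1/5, 12/5]] · [[-19, -17], [16, 18], [5, 5]] = [[-4, -4], [-1, -3], [0, 2]].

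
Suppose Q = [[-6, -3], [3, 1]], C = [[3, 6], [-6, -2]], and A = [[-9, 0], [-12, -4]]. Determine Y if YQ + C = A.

YQ = A − C = [[-12, -6], [-6, -2]].
Since Q sits to the right of Y, Y = (A − C)Q⁻¹.
Q has determinant 3; Q⁻¹ = [[1/3, 1], [-1, -2]].
Y = (A − C)Q⁻¹ = [[2, 0], [0, -2]].

Y = [[2, 0], [0, -2]]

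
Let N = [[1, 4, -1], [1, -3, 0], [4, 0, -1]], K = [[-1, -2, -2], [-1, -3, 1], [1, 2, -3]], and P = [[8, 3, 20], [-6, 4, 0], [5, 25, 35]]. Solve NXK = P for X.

X = [[-2, -4, -3], [-4, 4, 3], [-4, -1, 2]]

Isolating X: multiply by N⁻¹ from the left and K⁻¹ from the right, so X = N⁻¹PK⁻¹.
N has determinant -5; N⁻¹ = [[-3/5, -4/5, 3/5], [-1/5, -3/5, 1/5], [-12/5, -16/5, 7/5]].
det K = -5, so K⁻¹ = [[-7/5, 2, 8/5], [2/5, -1, -3/5], [-1/5, 0, -1/5]].
N⁻¹P = [[3, 10, 9], [3, 2, 3], [7, 15, 1]].
X = (N⁻¹P)K⁻¹ = [[-2, -4, -3], [-4, 4, 3], [-4, -1, 2]].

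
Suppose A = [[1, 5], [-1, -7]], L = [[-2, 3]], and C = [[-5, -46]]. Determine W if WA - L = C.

W = [[-3, 4]]

WA = C + L = [[-7, -43]].
Right-multiplying both sides by A⁻¹ gives W = (C + L)A⁻¹.
det A = -2, so A⁻¹ = [[7/2, 5/2], [-1/2, -1/2]].
W = (C + L)A⁻¹ = [[-3, 4]].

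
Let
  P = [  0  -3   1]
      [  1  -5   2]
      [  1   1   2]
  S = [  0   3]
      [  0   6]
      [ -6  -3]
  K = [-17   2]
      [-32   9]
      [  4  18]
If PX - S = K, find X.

PX = K + S = [[-17, 5], [-32, 15], [-2, 15]].
Since P multiplies X on the left, X = P⁻¹(K + S).
det P = 6, so P⁻¹ = [[-2, 7/6, -1/6], [0, -1/6, 1/6], [1, -1/2, 1/2]].
X = P⁻¹(K + S) = [[-3, 5], [5, 0], [-2, 5]].

X = [[-3, 5], [5, 0], [-2, 5]]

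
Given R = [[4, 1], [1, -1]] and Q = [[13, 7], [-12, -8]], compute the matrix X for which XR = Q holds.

X = [[4, -3], [-4, 4]]

Right-multiplying both sides by R⁻¹ gives X = QR⁻¹.
R has determinant -5; R⁻¹ = [[1/5, 1/5], [1/5, -4/5]].
X = QR⁻¹ = [[13, 7], [-12, -8]] · [[1/5, 1/5], [1/5, -4/5]] = [[4, -3], [-4, 4]].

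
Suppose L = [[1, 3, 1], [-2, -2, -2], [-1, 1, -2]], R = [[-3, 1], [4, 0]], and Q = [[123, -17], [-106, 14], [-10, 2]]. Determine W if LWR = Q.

W = [[3, 0], [-5, 5], [-5, 3]]

W = L⁻¹QR⁻¹ (apply L⁻¹ on the left and R⁻¹ on the right).
L has determinant -4; L⁻¹ = [[-3/2, -7/4, 1], [1/2, 1/4, 0], [1, 1, -1]].
det R = -4, so R⁻¹ = [[0, 1/4], [1, 3/4]].
L⁻¹Q = [[-9, 3], [35, -5], [27, -5]].
W = (L⁻¹Q)R⁻¹ = [[3, 0], [-5, 5], [-5, 3]].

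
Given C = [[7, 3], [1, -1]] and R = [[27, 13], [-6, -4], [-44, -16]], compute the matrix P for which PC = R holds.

Since C sits to the right of P, P = RC⁻¹.
det C = -10, so C⁻¹ = [[1/10, 3/10], [1/10, -7/10]].
P = RC⁻¹ = [[27, 13], [-6, -4], [-44, -16]] · [[1/10, 3/10], [1/10, -7/10]] = [[4, -1], [-1, 1], [-6, -2]].

P = [[4, -1], [-1, 1], [-6, -2]]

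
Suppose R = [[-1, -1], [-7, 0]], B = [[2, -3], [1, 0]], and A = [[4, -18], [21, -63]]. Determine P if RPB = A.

P = [[-3, 3], [-3, 5]]

P = R⁻¹AB⁻¹ (apply R⁻¹ on the left and B⁻¹ on the right).
det R = -7; the adjugate gives R⁻¹ = [[0, -1/7], [-1, 1/7]].
det B = 3, so B⁻¹ = [[0, 1], [-1/3, 2/3]].
R⁻¹A = [[-3, 9], [-1, 9]].
P = (R⁻¹A)B⁻¹ = [[-3, 3], [-3, 5]].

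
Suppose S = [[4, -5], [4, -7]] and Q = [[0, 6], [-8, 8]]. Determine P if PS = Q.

S is on the right of P, so right-multiply by S⁻¹: P = QS⁻¹.
det S = -8, so S⁻¹ = [[7/8, -5/8], [1/2, -1/2]].
P = QS⁻¹ = [[0, 6], [-8, 8]] · [[7/8, -5/8], [1/2, -1/2]] = [[3, -3], [-3, 1]].

P = [[3, -3], [-3, 1]]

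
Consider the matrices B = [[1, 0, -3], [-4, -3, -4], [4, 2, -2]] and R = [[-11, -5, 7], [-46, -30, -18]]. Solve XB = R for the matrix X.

X = [[-3, 1, -1], [2, 6, -6]]

Right-multiplying both sides by B⁻¹ gives X = RB⁻¹.
B has determinant 2; B⁻¹ = [[7, -3, -9/2], [-12, 5, 8], [2, -1, -3/2]].
X = RB⁻¹ = [[-11, -5, 7], [-46, -30, -18]] · [[7, -3, -9/2], [-12, 5, 8], [2, -1, -3/2]] = [[-3, 1, -1], [2, 6, -6]].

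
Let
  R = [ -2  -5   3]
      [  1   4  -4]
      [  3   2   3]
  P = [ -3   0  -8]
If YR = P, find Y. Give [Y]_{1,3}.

Right-multiplying both sides by R⁻¹ gives Y = PR⁻¹.
det R = 5, so R⁻¹ = [[4, 21/5, 8/5], [-3, -3, -1], [-2, -11/5, -3/5]].
Y = PR⁻¹ = [[-3, 0, -8]] · [[4, 21/5, 8/5], [-3, -3, -1], [-2, -11/5, -3/5]] = [[4, 5, 0]].

0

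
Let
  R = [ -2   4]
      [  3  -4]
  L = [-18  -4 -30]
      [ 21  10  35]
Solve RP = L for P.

R is on the left of P, so left-multiply by R⁻¹: P = R⁻¹L.
det R = -4, so R⁻¹ = [[1, 1], [3/4, 1/2]].
P = R⁻¹L = [[1, 1], [3/4, 1/2]] · [[-18, -4, -30], [21, 10, 35]] = [[3, 6, 5], [-3, 2, -5]].

P = [[3, 6, 5], [-3, 2, -5]]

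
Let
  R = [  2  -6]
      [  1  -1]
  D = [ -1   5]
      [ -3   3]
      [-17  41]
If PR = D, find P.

R is on the right of P, so right-multiply by R⁻¹: P = DR⁻¹.
R has determinant 4; R⁻¹ = [[-1/4, 3/2], [-1/4, 1/2]].
P = DR⁻¹ = [[-1, 5], [-3, 3], [-17, 41]] · [[-1/4, 3/2], [-1/4, 1/2]] = [[-1, 1], [0, -3], [-6, -5]].

P = [[-1, 1], [0, -3], [-6, -5]]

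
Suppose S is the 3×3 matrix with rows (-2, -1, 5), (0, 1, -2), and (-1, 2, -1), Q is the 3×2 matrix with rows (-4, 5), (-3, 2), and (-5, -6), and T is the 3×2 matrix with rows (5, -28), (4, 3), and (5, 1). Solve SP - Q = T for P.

SP = T + Q = [[1, -23], [1, 5], [0, -5]].
Left-multiplying both sides by S⁻¹ gives P = S⁻¹(T + Q).
S has determinant -3; S⁻¹ = [[-1, -3, 1], [-2/3, -7/3, 4/3], [-1/3, -5/3, 2/3]].
P = S⁻¹(T + Q) = [[-4, 3], [-3, -3], [-2, -4]].

P = [[-4, 3], [-3, -3], [-2, -4]]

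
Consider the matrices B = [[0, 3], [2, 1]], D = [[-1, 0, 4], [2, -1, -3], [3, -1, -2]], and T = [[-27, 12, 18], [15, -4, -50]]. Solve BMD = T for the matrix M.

Left-multiply by B⁻¹ and right-multiply by D⁻¹: M = B⁻¹TD⁻¹.
det B = -6; the adjugate gives B⁻¹ = [[-1/6, 1/2], [1/3, 0]].
det D = 5, so D⁻¹ = [[-1/5, -4/5, 4/5], [-1, -2, 1], [1/5, -1/5, 1/5]].
B⁻¹T = [[12, -4, -28], [-9, 4, 6]].
M = (B⁻¹T)D⁻¹ = [[-4, 4, 0], [-1, -2, -2]].

M = [[-4, 4, 0], [-1, -2, -2]]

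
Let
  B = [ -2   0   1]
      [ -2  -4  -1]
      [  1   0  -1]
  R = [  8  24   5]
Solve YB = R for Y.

Since B sits to the right of Y, Y = RB⁻¹.
det B = -4; the adjugate gives B⁻¹ = [[-1, 0, -1], [3/4, -1/4, 1], [-1, 0, -2]].
Y = RB⁻¹ = [[8, 24, 5]] · [[-1, 0, -1], [3/4, -1/4, 1], [-1, 0, -2]] = [[5, -6, 6]].

Y = [[5, -6, 6]]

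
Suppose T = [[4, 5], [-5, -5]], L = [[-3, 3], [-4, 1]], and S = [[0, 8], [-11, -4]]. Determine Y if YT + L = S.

YT = S − L = [[3, 5], [-7, -5]].
T is on the right of Y, so right-multiply by T⁻¹: Y = (S − L)T⁻¹.
det T = 5; the adjugate gives T⁻¹ = [[-1, -1], [1, 4/5]].
Y = (S − L)T⁻¹ = [[2, 1], [2, 3]].

Y = [[2, 1], [2, 3]]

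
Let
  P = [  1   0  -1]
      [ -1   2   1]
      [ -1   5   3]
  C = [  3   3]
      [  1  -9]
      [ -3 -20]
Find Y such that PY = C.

Since P multiplies Y on the left, Y = P⁻¹C.
det P = 4, so P⁻¹ = [[1/4, -5/4, 1/2], [1/2, 1/2, 0], [-3/4, -5/4, 1/2]].
Y = P⁻¹C = [[1/4, -5/4, 1/2], [1/2, 1/2, 0], [-3/4, -5/4, 1/2]] · [[3, 3], [1, -9], [-3, -20]] = [[-2, 2], [2, -3], [-5, -1]].

Y = [[-2, 2], [2, -3], [-5, -1]]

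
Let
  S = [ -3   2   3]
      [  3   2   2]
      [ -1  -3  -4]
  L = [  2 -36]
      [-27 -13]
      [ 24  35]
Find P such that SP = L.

Since S multiplies P on the left, P = S⁻¹L.
S has determinant 5; S⁻¹ = [[-2/5, -1/5, -2/5], [2, 3, 3], [-7/5, -11/5, -12/5]].
P = S⁻¹L = [[-2/5, -1/5, -2/5], [2, 3, 3], [-7/5, -11/5, -12/5]] · [[2, -36], [-27, -13], [24, 35]] = [[-5, 3], [-5, -6], [-1, -5]].

P = [[-5, 3], [-5, -6], [-1, -5]]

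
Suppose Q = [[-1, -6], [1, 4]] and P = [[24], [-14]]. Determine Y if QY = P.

Since Q multiplies Y on the left, Y = Q⁻¹P.
det Q = 2, so Q⁻¹ = [[2, 3], [-1/2, -1/2]].
Y = Q⁻¹P = [[2, 3], [-1/2, -1/2]] · [[24], [-14]] = [[6], [-5]].

Y = [[6], [-5]]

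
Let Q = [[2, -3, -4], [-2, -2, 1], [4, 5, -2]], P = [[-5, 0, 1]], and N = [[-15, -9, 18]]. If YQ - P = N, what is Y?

YQ = N + P = [[-20, -9, 19]].
Q is on the right of Y, so right-multiply by Q⁻¹: Y = (N + P)Q⁻¹.
det Q = 6; the adjugate gives Q⁻¹ = [[-1/6, -13/3, -11/6], [0, 2, 1], [-1/3, -11/3, -5/3]].
Y = (N + P)Q⁻¹ = [[-3, -1, -4]].

Y = [[-3, -1, -4]]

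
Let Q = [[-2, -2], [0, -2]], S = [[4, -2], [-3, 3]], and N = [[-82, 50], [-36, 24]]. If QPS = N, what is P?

Isolating P: multiply by Q⁻¹ from the left and S⁻¹ from the right, so P = Q⁻¹NS⁻¹.
Q has determinant 4; Q⁻¹ = [[-1/2, 1/2], [0, -1/2]].
det S = 6; the adjugate gives S⁻¹ = [[1/2, 1/3], [1/2, 2/3]].
Q⁻¹N = [[23, -13], [18, -12]].
P = (Q⁻¹N)S⁻¹ = [[5, -1], [3, -2]].

P = [[5, -1], [3, -2]]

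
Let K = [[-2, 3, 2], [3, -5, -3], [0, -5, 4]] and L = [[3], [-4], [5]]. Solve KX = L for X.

Since K multiplies X on the left, X = K⁻¹L.
det K = 4, so K⁻¹ = [[-35/4, -11/2, 1/4], [-3, -2, 0], [-15/4, -5/2, 1/4]].
X = K⁻¹L = [[-35/4, -11/2, 1/4], [-3, -2, 0], [-15/4, -5/2, 1/4]] · [[3], [-4], [5]] = [[-3], [-1], [0]].

X = [[-3], [-1], [0]]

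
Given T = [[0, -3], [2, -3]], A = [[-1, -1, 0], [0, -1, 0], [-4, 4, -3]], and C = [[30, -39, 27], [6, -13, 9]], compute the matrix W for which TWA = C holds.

Isolating W: multiply by T⁻¹ from the left and A⁻¹ from the right, so W = T⁻¹CA⁻¹.
det T = 6; the adjugate gives T⁻¹ = [[-1/2, 1/2], [-1/3, 0]].
det A = -3, so A⁻¹ = [[-1, 1, 0], [0, -1, 0], [4/3, -8/3, -1/3]].
T⁻¹C = [[-12, 13, -9], [-10, 13, -9]].
W = (T⁻¹C)A⁻¹ = [[0, -1, 3], [-2, 1, 3]].

W = [[0, -1, 3], [-2, 1, 3]]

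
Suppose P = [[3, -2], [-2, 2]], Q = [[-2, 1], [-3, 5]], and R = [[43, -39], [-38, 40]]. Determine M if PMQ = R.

M = [[-4, 1], [1, 4]]

Isolating M: multiply by P⁻¹ from the left and Q⁻¹ from the right, so M = P⁻¹RQ⁻¹.
det P = 2, so P⁻¹ = [[1, 1], [1, 3/2]].
Q has determinant -7; Q⁻¹ = [[-5/7, 1/7], [-3/7, 2/7]].
P⁻¹R = [[5, 1], [-14, 21]].
M = (P⁻¹R)Q⁻¹ = [[-4, 1], [1, 4]].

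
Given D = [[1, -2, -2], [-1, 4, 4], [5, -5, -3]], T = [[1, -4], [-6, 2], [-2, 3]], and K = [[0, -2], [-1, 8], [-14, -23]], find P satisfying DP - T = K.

P = [[-5, -2], [0, 2], [-3, 0]]

DP = K + T = [[1, -6], [-7, 10], [-16, -20]].
Left-multiplying both sides by D⁻¹ gives P = D⁻¹(K + T).
det D = 4, so D⁻¹ = [[2, 1, 0], [17/4, 7/4, -1/2], [-15/4, -5/4, 1/2]].
P = D⁻¹(K + T) = [[-5, -2], [0, 2], [-3, 0]].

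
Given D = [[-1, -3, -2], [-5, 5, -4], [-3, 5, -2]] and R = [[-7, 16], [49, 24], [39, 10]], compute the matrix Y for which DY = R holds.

Y = [[1, -1], [6, -1], [-6, -6]]

Left-multiplying both sides by D⁻¹ gives Y = D⁻¹R.
D has determinant 4; D⁻¹ = [[5/2, -4, 11/2], [1/2, -1, 3/2], [-5/2, 7/2, -5]].
Y = D⁻¹R = [[5/2, -4, 11/2], [1/2, -1, 3/2], [-5/2, 7/2, -5]] · [[-7, 16], [49, 24], [39, 10]] = [[1, -1], [6, -1], [-6, -6]].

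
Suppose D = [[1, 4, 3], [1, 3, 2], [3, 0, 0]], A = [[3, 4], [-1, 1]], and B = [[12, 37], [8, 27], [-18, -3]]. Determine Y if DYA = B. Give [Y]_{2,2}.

0

Y = D⁻¹BA⁻¹ (apply D⁻¹ on the left and A⁻¹ on the right).
det D = -3, so D⁻¹ = [[0, 0, 1/3], [-2, 3, -1/3], [3, -4, 1/3]].
A has determinant 7; A⁻¹ = [[1/7, -4/7], [1/7, 3/7]].
D⁻¹B = [[-6, -1], [6, 8], [-2, 2]].
Y = (D⁻¹B)A⁻¹ = [[-1, 3], [2, 0], [0, 2]].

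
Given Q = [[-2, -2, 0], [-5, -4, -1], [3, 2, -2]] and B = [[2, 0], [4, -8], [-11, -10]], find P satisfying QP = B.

P = [[-3, 2], [2, -2], [3, 6]]

Left-multiplying both sides by Q⁻¹ gives P = Q⁻¹B.
det Q = 6, so Q⁻¹ = [[5/3, -2/3, 1/3], [-13/6, 2/3, -1/3], [1/3, -1/3, -1/3]].
P = Q⁻¹B = [[5/3, -2/3, 1/3], [-13/6, 2/3, -1/3], [1/3, -1/3, -1/3]] · [[2, 0], [4, -8], [-11, -10]] = [[-3, 2], [2, -2], [3, 6]].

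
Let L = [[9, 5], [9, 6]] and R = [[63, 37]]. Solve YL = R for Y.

Right-multiplying both sides by L⁻¹ gives Y = RL⁻¹.
det L = 9; the adjugate gives L⁻¹ = [[2/3, -5/9], [-1, 1]].
Y = RL⁻¹ = [[63, 37]] · [[2/3, -5/9], [-1, 1]] = [[5, 2]].

Y = [[5, 2]]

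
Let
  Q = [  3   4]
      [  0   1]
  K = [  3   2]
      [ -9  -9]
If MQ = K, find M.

M = [[1, -2], [-3, 3]]

Q is on the right of M, so right-multiply by Q⁻¹: M = KQ⁻¹.
Q has determinant 3; Q⁻¹ = [[1/3, -4/3], [0, 1]].
M = KQ⁻¹ = [[3, 2], [-9, -9]] · [[1/3, -4/3], [0, 1]] = [[1, -2], [-3, 3]].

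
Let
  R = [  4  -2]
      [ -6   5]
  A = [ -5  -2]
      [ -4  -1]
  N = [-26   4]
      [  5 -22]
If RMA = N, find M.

M = R⁻¹NA⁻¹ (apply R⁻¹ on the left and A⁻¹ on the right).
det R = 8; the adjugate gives R⁻¹ = [[5/8, 1/4], [3/4, 1/2]].
det A = -3, so A⁻¹ = [[1/3, -2/3], [-4/3, 5/3]].
R⁻¹N = [[-15, -3], [-17, -8]].
M = (R⁻¹N)A⁻¹ = [[-1, 5], [5, -2]].

M = [[-1, 5], [5, -2]]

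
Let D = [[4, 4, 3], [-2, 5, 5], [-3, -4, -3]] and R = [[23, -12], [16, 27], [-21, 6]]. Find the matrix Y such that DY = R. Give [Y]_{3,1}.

1

Left-multiplying both sides by D⁻¹ gives Y = D⁻¹R.
det D = 5; the adjugate gives D⁻¹ = [[1, 0, 1], [-21/5, -3/5, -26/5], [23/5, 4/5, 28/5]].
Y = D⁻¹R = [[1, 0, 1], [-21/5, -3/5, -26/5], [23/5, 4/5, 28/5]] · [[23, -12], [16, 27], [-21, 6]] = [[2, -6], [3, 3], [1, 0]].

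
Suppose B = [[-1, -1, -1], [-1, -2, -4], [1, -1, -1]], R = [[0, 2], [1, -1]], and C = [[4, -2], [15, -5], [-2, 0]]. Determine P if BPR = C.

P = [[-1, -3], [2, 4], [-2, -5]]

Isolating P: multiply by B⁻¹ from the left and R⁻¹ from the right, so P = B⁻¹CR⁻¹.
det B = 4; the adjugate gives B⁻¹ = [[-1/2, 0, 1/2], [-5/4, 1/2, -3/4], [3/4, -1/2, 1/4]].
det R = -2; the adjugate gives R⁻¹ = [[1/2, 1], [1/2, 0]].
B⁻¹C = [[-3, 1], [4, 0], [-5, 1]].
P = (B⁻¹C)R⁻¹ = [[-1, -3], [2, 4], [-2, -5]].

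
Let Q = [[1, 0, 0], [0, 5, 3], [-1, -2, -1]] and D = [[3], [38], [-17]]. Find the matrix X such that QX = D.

X = [[3], [4], [6]]

Left-multiplying both sides by Q⁻¹ gives X = Q⁻¹D.
det Q = 1, so Q⁻¹ = [[1, 0, 0], [-3, -1, -3], [5, 2, 5]].
X = Q⁻¹D = [[1, 0, 0], [-3, -1, -3], [5, 2, 5]] · [[3], [38], [-17]] = [[3], [4], [6]].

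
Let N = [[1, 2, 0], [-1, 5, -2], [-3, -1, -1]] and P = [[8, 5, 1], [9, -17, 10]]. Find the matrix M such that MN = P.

M = [[-5, 2, -5], [4, -5, 0]]

N is on the right of M, so right-multiply by N⁻¹: M = PN⁻¹.
N has determinant 3; N⁻¹ = [[-7/3, 2/3, -4/3], [5/3, -1/3, 2/3], [16/3, -5/3, 7/3]].
M = PN⁻¹ = [[8, 5, 1], [9, -17, 10]] · [[-7/3, 2/3, -4/3], [5/3, -1/3, 2/3], [16/3, -5/3, 7/3]] = [[-5, 2, -5], [4, -5, 0]].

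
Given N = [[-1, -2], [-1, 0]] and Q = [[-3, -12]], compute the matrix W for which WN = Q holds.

N is on the right of W, so right-multiply by N⁻¹: W = QN⁻¹.
N has determinant -2; N⁻¹ = [[0, -1], [-1/2, 1/2]].
W = QN⁻¹ = [[-3, -12]] · [[0, -1], [-1/2, 1/2]] = [[6, -3]].

W = [[6, -3]]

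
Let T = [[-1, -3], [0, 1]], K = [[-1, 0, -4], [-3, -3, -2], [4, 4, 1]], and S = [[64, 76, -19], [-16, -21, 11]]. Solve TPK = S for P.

P = [[3, -1, -4], [-5, 3, -3]]

P = T⁻¹SK⁻¹ (apply T⁻¹ on the left and K⁻¹ on the right).
det T = -1; the adjugate gives T⁻¹ = [[-1, -3], [0, 1]].
det K = -5; the adjugate gives K⁻¹ = [[-1, 16/5, 12/5], [1, -3, -2], [0, -4/5, -3/5]].
T⁻¹S = [[-16, -13, -14], [-16, -21, 11]].
P = (T⁻¹S)K⁻¹ = [[3, -1, -4], [-5, 3, -3]].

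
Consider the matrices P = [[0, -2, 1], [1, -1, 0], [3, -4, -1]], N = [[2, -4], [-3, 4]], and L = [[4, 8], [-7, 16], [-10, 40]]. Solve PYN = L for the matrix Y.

Y = [[0, 4], [5, 5], [0, 2]]

Y = P⁻¹LN⁻¹ (apply P⁻¹ on the left and N⁻¹ on the right).
P has determinant -3; P⁻¹ = [[-1/3, 2, -1/3], [-1/3, 1, -1/3], [1/3, 2, -2/3]].
det N = -4; the adjugate gives N⁻¹ = [[-1, -1], [-3/4, -1/2]].
P⁻¹L = [[-12, 16], [-5, 0], [-6, 8]].
Y = (P⁻¹L)N⁻¹ = [[0, 4], [5, 5], [0, 2]].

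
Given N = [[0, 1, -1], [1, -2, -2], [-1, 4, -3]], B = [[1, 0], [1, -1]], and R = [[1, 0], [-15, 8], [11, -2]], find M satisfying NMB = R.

M = N⁻¹RB⁻¹ (apply N⁻¹ on the left and B⁻¹ on the right).
det N = 3, so N⁻¹ = [[14/3, -1/3, -4/3], [5/3, -1/3, -1/3], [2/3, -1/3, -1/3]].
det B = -1, so B⁻¹ = [[1, 0], [1, -1]].
N⁻¹R = [[-5, 0], [3, -2], [2, -2]].
M = (N⁻¹R)B⁻¹ = [[-5, 0], [1, 2], [0, 2]].

M = [[-5, 0], [1, 2], [0, 2]]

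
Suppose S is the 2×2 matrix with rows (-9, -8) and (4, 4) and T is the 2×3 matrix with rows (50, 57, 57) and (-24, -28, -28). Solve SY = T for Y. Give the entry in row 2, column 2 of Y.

Left-multiplying both sides by S⁻¹ gives Y = S⁻¹T.
S has determinant -4; S⁻¹ = [[-1, -2], [1, 9/4]].
Y = S⁻¹T = [[-1, -2], [1, 9/4]] · [[50, 57, 57], [-24, -28, -28]] = [[-2, -1, -1], [-4, -6, -6]].

-6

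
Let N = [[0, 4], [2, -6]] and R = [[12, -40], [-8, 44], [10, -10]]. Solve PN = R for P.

N is on the right of P, so right-multiply by N⁻¹: P = RN⁻¹.
det N = -8, so N⁻¹ = [[3/4, 1/2], [1/4, 0]].
P = RN⁻¹ = [[12, -40], [-8, 44], [10, -10]] · [[3/4, 1/2], [1/4, 0]] = [[-1, 6], [5, -4], [5, 5]].

P = [[-1, 6], [5, -4], [5, 5]]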